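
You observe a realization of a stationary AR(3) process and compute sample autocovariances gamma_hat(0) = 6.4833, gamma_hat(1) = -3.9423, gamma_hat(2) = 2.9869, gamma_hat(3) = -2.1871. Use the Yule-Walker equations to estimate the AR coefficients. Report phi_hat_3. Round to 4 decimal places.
\hat\phi_{3} = -0.0160

The Yule-Walker equations for an AR(p) process read, in matrix form,
  Gamma_p phi = r_p,   with   (Gamma_p)_{ij} = gamma(|i - j|),
                       (r_p)_i = gamma(i),   i,j = 1..p.
Substitute the sample gammas (Toeplitz matrix and right-hand side of size 3):
  Gamma_p = [[6.4833, -3.9423, 2.9869], [-3.9423, 6.4833, -3.9423], [2.9869, -3.9423, 6.4833]]
  r_p     = [-3.9423, 2.9869, -2.1871]
Written out (R1..R3):
  (R1) 6.4833 phi_1 - 3.9423 phi_2 + 2.9869 phi_3 = -3.9423
  (R2) -3.9423 phi_1 + 6.4833 phi_2 - 3.9423 phi_3 = 2.9869
  (R3) 2.9869 phi_1 - 3.9423 phi_2 + 6.4833 phi_3 = -2.1871
Gaussian elimination:
  R2 <- R2 - (-3.9423/6.4833) R1 = R2 - (-0.60807) R1:  4.086106 phi_2 - 2.126056 phi_3 = 0.589706
  R3 <- R3 - (2.9869/6.4833) R1 = R3 - (0.460707) R1:  -2.126056 phi_2 + 5.107215 phi_3 = -0.370856
  R3 <- R3 - (-2.126056/4.086106) R2 = R3 - (-0.520313) R2:  4.001 phi_3 = -0.064024
Back-substitution:
  phi_hat_3 = -0.064024 / 4.001 = -0.016002
  phi_hat_2 = (0.589706 - (-2.126056)(-0.016002)) / 4.086106 = 0.135994
  phi_hat_1 = (-3.9423 - (-3.9423)(0.135994) - (2.9869)(-0.016002)) / 6.4833 = -0.518004
So phi_hat = [-0.5180, 0.1360, -0.0160].
Therefore phi_hat_3 = -0.0160.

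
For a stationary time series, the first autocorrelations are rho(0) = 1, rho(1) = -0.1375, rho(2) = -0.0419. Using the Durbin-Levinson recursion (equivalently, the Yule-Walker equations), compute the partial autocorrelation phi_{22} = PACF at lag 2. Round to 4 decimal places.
\phi_{22} = -0.0620

The PACF at lag k is phi_{kk}, the last component of the solution
to the Yule-Walker system G_k phi = r_k where
  (G_k)_{ij} = rho(|i - j|), (r_k)_i = rho(i), i,j = 1..k.
Equivalently, Durbin-Levinson gives phi_{kk} iteratively:
  phi_{11} = rho(1)
  phi_{kk} = [rho(k) - sum_{j=1..k-1} phi_{k-1,j} rho(k-j)]
            / [1 - sum_{j=1..k-1} phi_{k-1,j} rho(j)],
  phi_{k,j} = phi_{k-1,j} - phi_{kk} phi_{k-1,k-j},  j = 1..k-1.
Step k = 1:
  phi_11 = rho(1) = -0.1375.
Step k = 2:
  phi_22 = [rho(2) - phi_11 rho(1)] / [1 - phi_11 rho(1)] = [-0.0419 - (-0.1375)(-0.1375)] / [1 - (-0.1375)(-0.1375)]
         = -0.06080625 / 0.98109375 = -0.062.
Therefore phi_{22} = -0.0620.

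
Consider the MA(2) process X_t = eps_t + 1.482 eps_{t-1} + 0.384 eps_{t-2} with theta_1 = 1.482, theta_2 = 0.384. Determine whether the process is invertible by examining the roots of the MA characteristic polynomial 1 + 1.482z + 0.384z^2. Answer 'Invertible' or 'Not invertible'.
\text{Not invertible}

The MA(q) characteristic polynomial is P(z) = 1 + 1.482z + 0.384z^2.
Invertibility requires all roots to lie outside the unit circle, i.e. |z| > 1 for every root.
Set 1 + (1.482) z + (0.384) z^2 = 0, i.e. a z^2 + b z + c = 0 with a = 0.384, b = 1.482, c = 1.
Discriminant D = b^2 - 4ac = (1.482)^2 - 4*(0.384)*1 = 2.196324 - (1.536) = 0.660324.
D >= 0, so the roots are real: z = (-b +/- sqrt(D)) / (2a) = (-1.482 +/- 0.812603) / (0.768).
  z_1 = (-1.482 + 0.812603) / (0.768) = -0.8716,   |z_1| = 0.8716.
  z_2 = (-1.482 - 0.812603) / (0.768) = -2.9878,   |z_2| = 2.9878.
Moduli of all roots: 0.8716, 2.9878.
All moduli strictly greater than 1? No.
Verdict: Not invertible.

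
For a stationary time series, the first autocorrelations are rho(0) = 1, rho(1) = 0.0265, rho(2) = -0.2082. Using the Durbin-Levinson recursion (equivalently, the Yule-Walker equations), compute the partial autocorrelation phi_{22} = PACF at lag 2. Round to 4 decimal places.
\phi_{22} = -0.2090

The PACF at lag k is phi_{kk}, the last component of the solution
to the Yule-Walker system G_k phi = r_k where
  (G_k)_{ij} = rho(|i - j|), (r_k)_i = rho(i), i,j = 1..k.
Equivalently, Durbin-Levinson gives phi_{kk} iteratively:
  phi_{11} = rho(1)
  phi_{kk} = [rho(k) - sum_{j=1..k-1} phi_{k-1,j} rho(k-j)]
            / [1 - sum_{j=1..k-1} phi_{k-1,j} rho(j)],
  phi_{k,j} = phi_{k-1,j} - phi_{kk} phi_{k-1,k-j},  j = 1..k-1.
Step k = 1:
  phi_11 = rho(1) = 0.0265.
Step k = 2:
  phi_22 = [rho(2) - phi_11 rho(1)] / [1 - phi_11 rho(1)] = [-0.2082 - (0.0265)(0.0265)] / [1 - (0.0265)(0.0265)]
         = -0.20890225 / 0.99929775 = -0.209.
Therefore phi_{22} = -0.2090.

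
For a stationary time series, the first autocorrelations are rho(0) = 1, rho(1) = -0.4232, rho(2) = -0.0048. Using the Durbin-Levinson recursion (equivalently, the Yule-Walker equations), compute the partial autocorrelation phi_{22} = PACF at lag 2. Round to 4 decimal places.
\phi_{22} = -0.2240

The PACF at lag k is phi_{kk}, the last component of the solution
to the Yule-Walker system G_k phi = r_k where
  (G_k)_{ij} = rho(|i - j|), (r_k)_i = rho(i), i,j = 1..k.
Equivalently, Durbin-Levinson gives phi_{kk} iteratively:
  phi_{11} = rho(1)
  phi_{kk} = [rho(k) - sum_{j=1..k-1} phi_{k-1,j} rho(k-j)]
            / [1 - sum_{j=1..k-1} phi_{k-1,j} rho(j)],
  phi_{k,j} = phi_{k-1,j} - phi_{kk} phi_{k-1,k-j},  j = 1..k-1.
Step k = 1:
  phi_11 = rho(1) = -0.4232.
Step k = 2:
  phi_22 = [rho(2) - phi_11 rho(1)] / [1 - phi_11 rho(1)] = [-0.0048 - (-0.4232)(-0.4232)] / [1 - (-0.4232)(-0.4232)]
         = -0.18389824 / 0.82090176 = -0.224.
Therefore phi_{22} = -0.2240.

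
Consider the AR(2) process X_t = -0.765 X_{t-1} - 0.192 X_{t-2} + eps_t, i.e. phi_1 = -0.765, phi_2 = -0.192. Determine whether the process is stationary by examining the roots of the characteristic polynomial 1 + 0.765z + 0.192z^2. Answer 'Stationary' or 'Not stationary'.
\text{Stationary}

The AR(p) characteristic polynomial is P(z) = 1 + 0.765z + 0.192z^2.
Stationarity requires all roots to lie outside the unit circle, i.e. |z| > 1 for every root.
Set 1 + (0.765) z + (0.192) z^2 = 0, i.e. a z^2 + b z + c = 0 with a = 0.192, b = 0.765, c = 1.
Discriminant D = b^2 - 4ac = (0.765)^2 - 4*(0.192)*1 = 0.585225 - (0.768) = -0.182775.
D < 0, so the roots are the complex-conjugate pair z = (-b +/- i sqrt(-D)) / (2a) = -1.9922 +/- 1.1133i.
For a conjugate pair |z|^2 = z * conj(z) = (product of roots) = c/a = 1/(0.192) = 5.208333, so |z| = sqrt(5.208333) = 2.2822 for both roots.
Moduli of all roots: 2.2822, 2.2822.
All moduli strictly greater than 1? Yes.
Verdict: Stationary.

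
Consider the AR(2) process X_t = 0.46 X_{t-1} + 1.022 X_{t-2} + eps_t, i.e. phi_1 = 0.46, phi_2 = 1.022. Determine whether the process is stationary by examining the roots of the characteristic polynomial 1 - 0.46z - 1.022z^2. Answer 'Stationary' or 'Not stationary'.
\text{Not stationary}

The AR(p) characteristic polynomial is P(z) = 1 - 0.46z - 1.022z^2.
Stationarity requires all roots to lie outside the unit circle, i.e. |z| > 1 for every root.
Set 1 + (-0.46) z + (-1.022) z^2 = 0, i.e. a z^2 + b z + c = 0 with a = -1.022, b = -0.46, c = 1.
Discriminant D = b^2 - 4ac = (-0.46)^2 - 4*(-1.022)*1 = 0.2116 - (-4.088) = 4.2996.
D >= 0, so the roots are real: z = (-b +/- sqrt(D)) / (2a) = (0.46 +/- 2.073548) / (-2.044).
  z_1 = (0.46 + 2.073548) / (-2.044) = -1.2395,   |z_1| = 1.2395.
  z_2 = (0.46 - 2.073548) / (-2.044) = 0.7894,   |z_2| = 0.7894.
Moduli of all roots: 1.2395, 0.7894.
All moduli strictly greater than 1? No.
Verdict: Not stationary.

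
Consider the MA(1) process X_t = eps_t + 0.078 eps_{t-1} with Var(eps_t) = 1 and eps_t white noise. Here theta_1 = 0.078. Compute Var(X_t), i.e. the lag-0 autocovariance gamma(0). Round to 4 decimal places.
\gamma(0) = 1.0061

For an MA(q) process X_t = eps_t + sum_i theta_i eps_{t-i} with
Var(eps_t) = sigma^2, the variance is
  gamma(0) = sigma^2 * (1 + sum_i theta_i^2).
  sum_i theta_i^2 = (0.078)^2 = 0.006084.
  gamma(0) = 1 * (1 + 0.006084) = 1 * 1.006084 = 1.006084, which rounds to 1.0061.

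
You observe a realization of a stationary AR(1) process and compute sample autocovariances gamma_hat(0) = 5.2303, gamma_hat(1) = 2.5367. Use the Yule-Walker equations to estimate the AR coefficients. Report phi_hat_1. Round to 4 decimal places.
\hat\phi_{1} = 0.4850

The Yule-Walker equations for an AR(p) process read, in matrix form,
  Gamma_p phi = r_p,   with   (Gamma_p)_{ij} = gamma(|i - j|),
                       (r_p)_i = gamma(i),   i,j = 1..p.
Substitute the sample gammas (Toeplitz matrix and right-hand side of size 1):
  Gamma_p = [[5.2303]]
  r_p     = [2.5367]
With p = 1 this is the single equation gamma(0) phi_1 = gamma(1):
  phi_hat_1 = gamma(1) / gamma(0) = 2.5367 / 5.2303 = 0.4850.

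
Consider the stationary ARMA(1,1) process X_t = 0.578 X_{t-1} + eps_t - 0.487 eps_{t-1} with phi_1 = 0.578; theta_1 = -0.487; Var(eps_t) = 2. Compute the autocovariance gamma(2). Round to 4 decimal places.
\gamma(2) = 0.1135

Multiply the model equation by X_{t-k} and take expectations. With theta_0 = psi_0 = 1 and psi_j the MA(infinity) weights, this gives
  gamma(k) - sum_i phi_i gamma(k-i) = c_k,
  c_k = sigma^2 * sum_{j=k..q} theta_j psi_{j-k}   (c_k = 0 for k > q),
using gamma(-m) = gamma(m).
psi-weights needed (psi_j = theta_j + sum_i phi_i psi_{j-i}):
  psi_1 = theta_1 + phi_1 = -0.487 + (0.578) = 0.091
Right-hand sides:
  c_0 = sigma^2 (1 + theta_1 psi_1) = 2 * (1 + (-0.487)(0.091)) = 2 * 0.955683 = 1.911366
  c_1 = sigma^2 theta_1 = 2 * (-0.487) = -0.974
  c_2 = 0
Equations for k = 0 and k = 1 (AR order 1):
  gamma(0) = phi_1 gamma(1) + c_0
  gamma(1) = phi_1 gamma(0) + c_1
Substituting the second into the first: gamma(0) (1 - phi_1^2) = c_0 + phi_1 c_1, so
  gamma(0) = (c_0 + phi_1 c_1) / (1 - phi_1^2) = (1.911366 + (0.578)(-0.974)) / (1 - (0.578)^2) = 1.348394 / 0.665916 = 2.024871.
  gamma(1) = phi_1 gamma(0) + c_1 = (0.578)(2.024871) + (-0.974) = 0.196375.
For k = 2 (> q): gamma(2) = phi_1 gamma(1) = (0.578)(0.196375) = 0.113505.
Therefore gamma(2) = 0.1135 (to 4 decimal places).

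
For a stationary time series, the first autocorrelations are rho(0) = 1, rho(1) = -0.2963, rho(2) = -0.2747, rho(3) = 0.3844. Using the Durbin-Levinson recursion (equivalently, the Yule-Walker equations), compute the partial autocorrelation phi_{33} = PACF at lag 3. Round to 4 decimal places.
\phi_{33} = 0.1991

The PACF at lag k is phi_{kk}, the last component of the solution
to the Yule-Walker system G_k phi = r_k where
  (G_k)_{ij} = rho(|i - j|), (r_k)_i = rho(i), i,j = 1..k.
Equivalently, Durbin-Levinson gives phi_{kk} iteratively:
  phi_{11} = rho(1)
  phi_{kk} = [rho(k) - sum_{j=1..k-1} phi_{k-1,j} rho(k-j)]
            / [1 - sum_{j=1..k-1} phi_{k-1,j} rho(j)],
  phi_{k,j} = phi_{k-1,j} - phi_{kk} phi_{k-1,k-j},  j = 1..k-1.
Step k = 1:
  phi_11 = rho(1) = -0.2963.
Step k = 2:
  phi_22 = [rho(2) - phi_11 rho(1)] / [1 - phi_11 rho(1)] = [-0.2747 - (-0.2963)(-0.2963)] / [1 - (-0.2963)(-0.2963)]
         = -0.36249369 / 0.91220631 = -0.397381.
  Update: phi_21 = phi_11 - phi_22 phi_11 = -0.2963 - (-0.397381)(-0.2963) = -0.414044.
Step k = 3:
  phi_33 = [rho(3) - phi_21 rho(2) - phi_22 rho(1)] / [1 - phi_21 rho(1) - phi_22 rho(2)]
    numerator   = 0.3844 - (-0.414044)(-0.2747) - (-0.397381)(-0.2963) = 0.15291803
    denominator = 1 - (-0.414044)(-0.2963) - (-0.397381)(-0.2747) = 0.76815811
  phi_33 = 0.15291803 / 0.76815811 = 0.1991.
Therefore phi_{33} = 0.1991.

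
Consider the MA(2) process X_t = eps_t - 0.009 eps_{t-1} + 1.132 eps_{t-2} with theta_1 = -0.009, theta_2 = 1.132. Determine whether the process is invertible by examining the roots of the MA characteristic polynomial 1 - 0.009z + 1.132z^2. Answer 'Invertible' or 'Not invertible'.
\text{Not invertible}

The MA(q) characteristic polynomial is P(z) = 1 - 0.009z + 1.132z^2.
Invertibility requires all roots to lie outside the unit circle, i.e. |z| > 1 for every root.
Set 1 + (-0.009) z + (1.132) z^2 = 0, i.e. a z^2 + b z + c = 0 with a = 1.132, b = -0.009, c = 1.
Discriminant D = b^2 - 4ac = (-0.009)^2 - 4*(1.132)*1 = 0.000081 - (4.528) = -4.527919.
D < 0, so the roots are the complex-conjugate pair z = (-b +/- i sqrt(-D)) / (2a) = 0.004 +/- 0.9399i.
For a conjugate pair |z|^2 = z * conj(z) = (product of roots) = c/a = 1/(1.132) = 0.883392, so |z| = sqrt(0.883392) = 0.9399 for both roots.
Moduli of all roots: 0.9399, 0.9399.
All moduli strictly greater than 1? No.
Verdict: Not invertible.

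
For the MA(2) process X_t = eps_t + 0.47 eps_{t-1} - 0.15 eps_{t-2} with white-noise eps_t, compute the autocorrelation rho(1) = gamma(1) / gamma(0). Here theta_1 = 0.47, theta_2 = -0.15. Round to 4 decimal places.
\rho(1) = 0.3213

For an MA(q) process with theta_0 = 1, the autocovariance is
  gamma(k) = sigma^2 * sum_{i=0..q-k} theta_i * theta_{i+k},
and rho(k) = gamma(k) / gamma(0). Sigma^2 cancels.
  numerator   = (1)*(0.47) + (0.47)*(-0.15) = 0.3995.
  denominator = (1)^2 + (0.47)^2 + (-0.15)^2 = 1.2434.
  rho(1) = 0.3995 / 1.2434 = 0.3213.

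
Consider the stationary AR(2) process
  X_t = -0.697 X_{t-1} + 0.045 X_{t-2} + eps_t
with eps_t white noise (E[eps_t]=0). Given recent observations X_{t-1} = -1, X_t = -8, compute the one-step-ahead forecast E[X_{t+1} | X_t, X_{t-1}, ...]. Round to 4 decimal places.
E[X_{t+1} \mid \mathcal F_t] = 5.5310

For an AR(p) model X_t = c + sum_i phi_i X_{t-i} + eps_t, the
one-step-ahead conditional mean is
  E[X_{t+1} | X_t, ...] = c + sum_i phi_i X_{t+1-i}.
Substitute known values:
  E[X_{t+1} | ...] = (-0.697) * (-8) + (0.045) * (-1)
                   = 5.5310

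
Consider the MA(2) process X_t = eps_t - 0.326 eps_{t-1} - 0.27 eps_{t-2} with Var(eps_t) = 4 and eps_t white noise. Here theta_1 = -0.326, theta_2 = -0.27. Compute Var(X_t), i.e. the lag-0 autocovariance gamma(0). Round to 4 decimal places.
\gamma(0) = 4.7167

For an MA(q) process X_t = eps_t + sum_i theta_i eps_{t-i} with
Var(eps_t) = sigma^2, the variance is
  gamma(0) = sigma^2 * (1 + sum_i theta_i^2).
  sum_i theta_i^2 = (-0.326)^2 + (-0.27)^2 = 0.106276 + 0.0729 = 0.179176.
  gamma(0) = 4 * (1 + 0.179176) = 4 * 1.179176 = 4.716704, which rounds to 4.7167.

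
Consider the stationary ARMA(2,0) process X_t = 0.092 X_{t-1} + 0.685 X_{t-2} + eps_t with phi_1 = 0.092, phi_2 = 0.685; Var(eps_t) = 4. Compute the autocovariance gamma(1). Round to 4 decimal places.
\gamma(1) = 2.4063

Multiply the model equation by X_{t-k} and take expectations. With theta_0 = psi_0 = 1 and psi_j the MA(infinity) weights, this gives
  gamma(k) - sum_i phi_i gamma(k-i) = c_k,
  c_k = sigma^2 * sum_{j=k..q} theta_j psi_{j-k}   (c_k = 0 for k > q),
using gamma(-m) = gamma(m).
Pure AR (q = 0): c_0 = sigma^2 = 4, c_k = 0 for k >= 1.
Equations for k = 0, 1, 2 (AR order 2, c_2 = 0):
  (E0) gamma(0) = phi_1 gamma(1) + phi_2 gamma(2) + c_0
  (E1) gamma(1) = phi_1 gamma(0) + phi_2 gamma(1) + c_1
  (E2) gamma(2) = phi_1 gamma(1) + phi_2 gamma(0)
From (E1): gamma(1) = A gamma(0) + B with
  A = phi_1 / (1 - phi_2) = 0.092 / 0.315 = 0.292063,   B = c_1 / (1 - phi_2) = 0 / 0.315 = 0.
Insert (E2) into (E0): gamma(0) (1 - phi_2^2) = phi_1 (1 + phi_2) gamma(1) + c_0.
  phi_1 (1 + phi_2) = (0.092)(1.685) = 0.15502,   1 - phi_2^2 = 0.530775.
Replace gamma(1) by A gamma(0) + B and collect gamma(0):
  gamma(0) [0.530775 - (0.15502)(0.292063)] = c_0 = 4
  gamma(0) * 0.485499 = 4
  gamma(0) = 4 / 0.485499 = 8.238941.
  gamma(1) = A gamma(0) = (0.292063)(8.238941) = 2.406294.
Therefore gamma(1) = 2.4063 (to 4 decimal places).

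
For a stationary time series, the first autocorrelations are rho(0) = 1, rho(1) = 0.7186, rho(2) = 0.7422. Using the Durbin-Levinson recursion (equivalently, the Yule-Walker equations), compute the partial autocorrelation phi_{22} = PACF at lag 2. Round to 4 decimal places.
\phi_{22} = 0.4669

The PACF at lag k is phi_{kk}, the last component of the solution
to the Yule-Walker system G_k phi = r_k where
  (G_k)_{ij} = rho(|i - j|), (r_k)_i = rho(i), i,j = 1..k.
Equivalently, Durbin-Levinson gives phi_{kk} iteratively:
  phi_{11} = rho(1)
  phi_{kk} = [rho(k) - sum_{j=1..k-1} phi_{k-1,j} rho(k-j)]
            / [1 - sum_{j=1..k-1} phi_{k-1,j} rho(j)],
  phi_{k,j} = phi_{k-1,j} - phi_{kk} phi_{k-1,k-j},  j = 1..k-1.
Step k = 1:
  phi_11 = rho(1) = 0.7186.
Step k = 2:
  phi_22 = [rho(2) - phi_11 rho(1)] / [1 - phi_11 rho(1)] = [0.7422 - (0.7186)(0.7186)] / [1 - (0.7186)(0.7186)]
         = 0.22581404 / 0.48361404 = 0.4669.
Therefore phi_{22} = 0.4669.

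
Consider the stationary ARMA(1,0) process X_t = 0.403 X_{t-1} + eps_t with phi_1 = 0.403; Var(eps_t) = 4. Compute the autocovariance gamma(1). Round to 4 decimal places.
\gamma(1) = 1.9246

Multiply the model equation by X_{t-k} and take expectations. With theta_0 = psi_0 = 1 and psi_j the MA(infinity) weights, this gives
  gamma(k) - sum_i phi_i gamma(k-i) = c_k,
  c_k = sigma^2 * sum_{j=k..q} theta_j psi_{j-k}   (c_k = 0 for k > q),
using gamma(-m) = gamma(m).
Pure AR (q = 0): c_0 = sigma^2 = 4, c_k = 0 for k >= 1.
Equations for k = 0 and k = 1 (AR order 1):
  gamma(0) = phi_1 gamma(1) + c_0
  gamma(1) = phi_1 gamma(0) + c_1
Substituting the second into the first: gamma(0) (1 - phi_1^2) = c_0 + phi_1 c_1, so
  gamma(0) = c_0 / (1 - phi_1^2) = 4 / (1 - (0.403)^2) = 4 / 0.837591 = 4.775601.
  gamma(1) = phi_1 gamma(0) = (0.403)(4.775601) = 1.924567.
Therefore gamma(1) = 1.9246 (to 4 decimal places).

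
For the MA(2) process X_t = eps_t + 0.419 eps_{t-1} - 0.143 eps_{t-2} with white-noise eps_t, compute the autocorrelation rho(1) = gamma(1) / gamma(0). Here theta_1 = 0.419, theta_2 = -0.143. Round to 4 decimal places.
\rho(1) = 0.3002

For an MA(q) process with theta_0 = 1, the autocovariance is
  gamma(k) = sigma^2 * sum_{i=0..q-k} theta_i * theta_{i+k},
and rho(k) = gamma(k) / gamma(0). Sigma^2 cancels.
  numerator   = (1)*(0.419) + (0.419)*(-0.143) = 0.359083.
  denominator = (1)^2 + (0.419)^2 + (-0.143)^2 = 1.19601.
  rho(1) = 0.359083 / 1.19601 = 0.3002.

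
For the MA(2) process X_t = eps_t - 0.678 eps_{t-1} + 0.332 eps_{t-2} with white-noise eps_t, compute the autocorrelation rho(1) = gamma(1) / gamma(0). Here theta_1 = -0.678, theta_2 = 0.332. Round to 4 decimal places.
\rho(1) = -0.5753

For an MA(q) process with theta_0 = 1, the autocovariance is
  gamma(k) = sigma^2 * sum_{i=0..q-k} theta_i * theta_{i+k},
and rho(k) = gamma(k) / gamma(0). Sigma^2 cancels.
  numerator   = (1)*(-0.678) + (-0.678)*(0.332) = -0.903096.
  denominator = (1)^2 + (-0.678)^2 + (0.332)^2 = 1.569908.
  rho(1) = -0.903096 / 1.569908 = -0.5753.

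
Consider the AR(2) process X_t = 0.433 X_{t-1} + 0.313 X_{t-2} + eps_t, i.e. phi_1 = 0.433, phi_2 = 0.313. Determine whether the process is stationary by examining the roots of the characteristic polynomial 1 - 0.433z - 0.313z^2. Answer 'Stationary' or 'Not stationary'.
\text{Stationary}

The AR(p) characteristic polynomial is P(z) = 1 - 0.433z - 0.313z^2.
Stationarity requires all roots to lie outside the unit circle, i.e. |z| > 1 for every root.
Set 1 + (-0.433) z + (-0.313) z^2 = 0, i.e. a z^2 + b z + c = 0 with a = -0.313, b = -0.433, c = 1.
Discriminant D = b^2 - 4ac = (-0.433)^2 - 4*(-0.313)*1 = 0.187489 - (-1.252) = 1.439489.
D >= 0, so the roots are real: z = (-b +/- sqrt(D)) / (2a) = (0.433 +/- 1.199787) / (-0.626).
  z_1 = (0.433 + 1.199787) / (-0.626) = -2.6083,   |z_1| = 2.6083.
  z_2 = (0.433 - 1.199787) / (-0.626) = 1.2249,   |z_2| = 1.2249.
Moduli of all roots: 2.6083, 1.2249.
All moduli strictly greater than 1? Yes.
Verdict: Stationary.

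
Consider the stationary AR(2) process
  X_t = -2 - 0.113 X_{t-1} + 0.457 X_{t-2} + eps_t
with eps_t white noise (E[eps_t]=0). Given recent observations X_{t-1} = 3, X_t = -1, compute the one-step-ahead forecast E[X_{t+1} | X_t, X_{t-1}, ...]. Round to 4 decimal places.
E[X_{t+1} \mid \mathcal F_t] = -0.5160

For an AR(p) model X_t = c + sum_i phi_i X_{t-i} + eps_t, the
one-step-ahead conditional mean is
  E[X_{t+1} | X_t, ...] = c + sum_i phi_i X_{t+1-i}.
Substitute known values:
  E[X_{t+1} | ...] = -2 + (-0.113) * (-1) + (0.457) * (3)
                   = -0.5160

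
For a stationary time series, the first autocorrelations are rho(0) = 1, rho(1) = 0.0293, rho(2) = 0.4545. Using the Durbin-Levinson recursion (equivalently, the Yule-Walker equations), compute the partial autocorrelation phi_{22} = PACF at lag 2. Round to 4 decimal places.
\phi_{22} = 0.4540

The PACF at lag k is phi_{kk}, the last component of the solution
to the Yule-Walker system G_k phi = r_k where
  (G_k)_{ij} = rho(|i - j|), (r_k)_i = rho(i), i,j = 1..k.
Equivalently, Durbin-Levinson gives phi_{kk} iteratively:
  phi_{11} = rho(1)
  phi_{kk} = [rho(k) - sum_{j=1..k-1} phi_{k-1,j} rho(k-j)]
            / [1 - sum_{j=1..k-1} phi_{k-1,j} rho(j)],
  phi_{k,j} = phi_{k-1,j} - phi_{kk} phi_{k-1,k-j},  j = 1..k-1.
Step k = 1:
  phi_11 = rho(1) = 0.0293.
Step k = 2:
  phi_22 = [rho(2) - phi_11 rho(1)] / [1 - phi_11 rho(1)] = [0.4545 - (0.0293)(0.0293)] / [1 - (0.0293)(0.0293)]
         = 0.45364151 / 0.99914151 = 0.454.
Therefore phi_{22} = 0.4540.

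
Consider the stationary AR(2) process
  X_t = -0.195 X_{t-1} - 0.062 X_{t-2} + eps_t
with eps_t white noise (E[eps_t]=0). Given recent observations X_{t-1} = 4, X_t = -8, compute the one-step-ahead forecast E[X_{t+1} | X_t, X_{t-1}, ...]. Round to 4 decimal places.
E[X_{t+1} \mid \mathcal F_t] = 1.3120

For an AR(p) model X_t = c + sum_i phi_i X_{t-i} + eps_t, the
one-step-ahead conditional mean is
  E[X_{t+1} | X_t, ...] = c + sum_i phi_i X_{t+1-i}.
Substitute known values:
  E[X_{t+1} | ...] = (-0.195) * (-8) + (-0.062) * (4)
                   = 1.3120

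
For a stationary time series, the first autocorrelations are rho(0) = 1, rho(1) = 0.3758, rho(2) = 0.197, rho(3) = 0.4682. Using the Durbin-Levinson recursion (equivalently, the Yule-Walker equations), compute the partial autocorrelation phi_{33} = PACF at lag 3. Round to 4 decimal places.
\phi_{33} = 0.4380

The PACF at lag k is phi_{kk}, the last component of the solution
to the Yule-Walker system G_k phi = r_k where
  (G_k)_{ij} = rho(|i - j|), (r_k)_i = rho(i), i,j = 1..k.
Equivalently, Durbin-Levinson gives phi_{kk} iteratively:
  phi_{11} = rho(1)
  phi_{kk} = [rho(k) - sum_{j=1..k-1} phi_{k-1,j} rho(k-j)]
            / [1 - sum_{j=1..k-1} phi_{k-1,j} rho(j)],
  phi_{k,j} = phi_{k-1,j} - phi_{kk} phi_{k-1,k-j},  j = 1..k-1.
Step k = 1:
  phi_11 = rho(1) = 0.3758.
Step k = 2:
  phi_22 = [rho(2) - phi_11 rho(1)] / [1 - phi_11 rho(1)] = [0.197 - (0.3758)(0.3758)] / [1 - (0.3758)(0.3758)]
         = 0.05577436 / 0.85877436 = 0.064946.
  Update: phi_21 = phi_11 - phi_22 phi_11 = 0.3758 - (0.064946)(0.3758) = 0.351393.
Step k = 3:
  phi_33 = [rho(3) - phi_21 rho(2) - phi_22 rho(1)] / [1 - phi_21 rho(1) - phi_22 rho(2)]
    numerator   = 0.4682 - (0.351393)(0.197) - (0.064946)(0.3758) = 0.37456867
    denominator = 1 - (0.351393)(0.3758) - (0.064946)(0.197) = 0.85515201
  phi_33 = 0.37456867 / 0.85515201 = 0.438.
Therefore phi_{33} = 0.4380.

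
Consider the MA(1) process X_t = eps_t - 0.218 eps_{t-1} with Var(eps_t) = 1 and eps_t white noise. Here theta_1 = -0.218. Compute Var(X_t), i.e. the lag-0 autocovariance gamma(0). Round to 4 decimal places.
\gamma(0) = 1.0475

For an MA(q) process X_t = eps_t + sum_i theta_i eps_{t-i} with
Var(eps_t) = sigma^2, the variance is
  gamma(0) = sigma^2 * (1 + sum_i theta_i^2).
  sum_i theta_i^2 = (-0.218)^2 = 0.047524.
  gamma(0) = 1 * (1 + 0.047524) = 1 * 1.047524 = 1.047524, which rounds to 1.0475.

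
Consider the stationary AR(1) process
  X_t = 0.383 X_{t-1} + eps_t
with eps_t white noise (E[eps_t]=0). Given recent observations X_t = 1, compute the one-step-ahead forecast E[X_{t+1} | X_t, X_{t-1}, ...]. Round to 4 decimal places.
E[X_{t+1} \mid \mathcal F_t] = 0.3830

For an AR(p) model X_t = c + sum_i phi_i X_{t-i} + eps_t, the
one-step-ahead conditional mean is
  E[X_{t+1} | X_t, ...] = c + sum_i phi_i X_{t+1-i}.
Substitute known values:
  E[X_{t+1} | ...] = (0.383) * (1)
                   = 0.3830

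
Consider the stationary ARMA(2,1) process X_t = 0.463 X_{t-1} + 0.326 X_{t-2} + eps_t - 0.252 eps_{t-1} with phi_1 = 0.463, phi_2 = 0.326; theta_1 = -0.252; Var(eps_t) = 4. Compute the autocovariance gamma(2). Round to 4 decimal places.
\gamma(2) = 3.2227

Multiply the model equation by X_{t-k} and take expectations. With theta_0 = psi_0 = 1 and psi_j the MA(infinity) weights, this gives
  gamma(k) - sum_i phi_i gamma(k-i) = c_k,
  c_k = sigma^2 * sum_{j=k..q} theta_j psi_{j-k}   (c_k = 0 for k > q),
using gamma(-m) = gamma(m).
psi-weights needed (psi_j = theta_j + sum_i phi_i psi_{j-i}):
  psi_1 = theta_1 + phi_1 = -0.252 + (0.463) = 0.211
Right-hand sides:
  c_0 = sigma^2 (1 + theta_1 psi_1) = 4 * (1 + (-0.252)(0.211)) = 4 * 0.946828 = 3.787312
  c_1 = sigma^2 theta_1 = 4 * (-0.252) = -1.008
  c_2 = 0
Equations for k = 0, 1, 2 (AR order 2, c_2 = 0):
  (E0) gamma(0) = phi_1 gamma(1) + phi_2 gamma(2) + c_0
  (E1) gamma(1) = phi_1 gamma(0) + phi_2 gamma(1) + c_1
  (E2) gamma(2) = phi_1 gamma(1) + phi_2 gamma(0)
From (E1): gamma(1) = A gamma(0) + B with
  A = phi_1 / (1 - phi_2) = 0.463 / 0.674 = 0.686944,   B = c_1 / (1 - phi_2) = -1.008 / 0.674 = -1.495549.
Insert (E2) into (E0): gamma(0) (1 - phi_2^2) = phi_1 (1 + phi_2) gamma(1) + c_0.
  phi_1 (1 + phi_2) = (0.463)(1.326) = 0.613938,   1 - phi_2^2 = 0.893724.
Replace gamma(1) by A gamma(0) + B and collect gamma(0):
  gamma(0) [0.893724 - (0.613938)(0.686944)] = (0.613938)(-1.495549) + 3.787312
  gamma(0) * 0.471983 = 2.869138
  gamma(0) = 2.869138 / 0.471983 = 6.078898.
  gamma(1) = A gamma(0) + B = (0.686944)(6.078898) + (-1.495549) = 2.680311.
  gamma(2) = phi_1 gamma(1) + phi_2 gamma(0) = (0.463)(2.680311) + (0.326)(6.078898) = 3.222705.
Therefore gamma(2) = 3.2227 (to 4 decimal places).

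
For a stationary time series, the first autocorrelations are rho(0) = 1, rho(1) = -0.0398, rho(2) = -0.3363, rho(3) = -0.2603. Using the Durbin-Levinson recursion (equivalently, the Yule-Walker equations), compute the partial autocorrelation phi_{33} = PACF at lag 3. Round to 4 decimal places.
\phi_{33} = -0.3299

The PACF at lag k is phi_{kk}, the last component of the solution
to the Yule-Walker system G_k phi = r_k where
  (G_k)_{ij} = rho(|i - j|), (r_k)_i = rho(i), i,j = 1..k.
Equivalently, Durbin-Levinson gives phi_{kk} iteratively:
  phi_{11} = rho(1)
  phi_{kk} = [rho(k) - sum_{j=1..k-1} phi_{k-1,j} rho(k-j)]
            / [1 - sum_{j=1..k-1} phi_{k-1,j} rho(j)],
  phi_{k,j} = phi_{k-1,j} - phi_{kk} phi_{k-1,k-j},  j = 1..k-1.
Step k = 1:
  phi_11 = rho(1) = -0.0398.
Step k = 2:
  phi_22 = [rho(2) - phi_11 rho(1)] / [1 - phi_11 rho(1)] = [-0.3363 - (-0.0398)(-0.0398)] / [1 - (-0.0398)(-0.0398)]
         = -0.33788404 / 0.99841596 = -0.33842.
  Update: phi_21 = phi_11 - phi_22 phi_11 = -0.0398 - (-0.33842)(-0.0398) = -0.053269.
Step k = 3:
  phi_33 = [rho(3) - phi_21 rho(2) - phi_22 rho(1)] / [1 - phi_21 rho(1) - phi_22 rho(2)]
    numerator   = -0.2603 - (-0.053269)(-0.3363) - (-0.33842)(-0.0398) = -0.29168353
    denominator = 1 - (-0.053269)(-0.0398) - (-0.33842)(-0.3363) = 0.88406921
  phi_33 = -0.29168353 / 0.88406921 = -0.3299.
Therefore phi_{33} = -0.3299.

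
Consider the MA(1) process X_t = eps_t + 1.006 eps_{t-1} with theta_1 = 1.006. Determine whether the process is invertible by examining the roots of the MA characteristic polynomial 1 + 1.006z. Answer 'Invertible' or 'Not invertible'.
\text{Not invertible}

The MA(q) characteristic polynomial is P(z) = 1 + 1.006z.
Invertibility requires all roots to lie outside the unit circle, i.e. |z| > 1 for every root.
This is linear in z: 1 + (1.006) z = 0  =>  z = -1/(1.006) = -0.994036,  |z| = 0.994036.
Moduli of all roots: 0.9940.
All moduli strictly greater than 1? No.
Verdict: Not invertible.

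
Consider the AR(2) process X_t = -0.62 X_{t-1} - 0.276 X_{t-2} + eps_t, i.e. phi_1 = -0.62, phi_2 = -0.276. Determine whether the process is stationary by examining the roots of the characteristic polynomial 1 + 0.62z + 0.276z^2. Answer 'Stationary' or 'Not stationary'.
\text{Stationary}

The AR(p) characteristic polynomial is P(z) = 1 + 0.62z + 0.276z^2.
Stationarity requires all roots to lie outside the unit circle, i.e. |z| > 1 for every root.
Set 1 + (0.62) z + (0.276) z^2 = 0, i.e. a z^2 + b z + c = 0 with a = 0.276, b = 0.62, c = 1.
Discriminant D = b^2 - 4ac = (0.62)^2 - 4*(0.276)*1 = 0.3844 - (1.104) = -0.7196.
D < 0, so the roots are the complex-conjugate pair z = (-b +/- i sqrt(-D)) / (2a) = -1.1232 +/- 1.5368i.
For a conjugate pair |z|^2 = z * conj(z) = (product of roots) = c/a = 1/(0.276) = 3.623188, so |z| = sqrt(3.623188) = 1.9035 for both roots.
Moduli of all roots: 1.9035, 1.9035.
All moduli strictly greater than 1? Yes.
Verdict: Stationary.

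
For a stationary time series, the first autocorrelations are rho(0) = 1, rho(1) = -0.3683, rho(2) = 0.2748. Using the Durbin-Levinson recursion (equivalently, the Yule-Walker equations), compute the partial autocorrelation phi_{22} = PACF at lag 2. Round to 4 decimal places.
\phi_{22} = 0.1610

The PACF at lag k is phi_{kk}, the last component of the solution
to the Yule-Walker system G_k phi = r_k where
  (G_k)_{ij} = rho(|i - j|), (r_k)_i = rho(i), i,j = 1..k.
Equivalently, Durbin-Levinson gives phi_{kk} iteratively:
  phi_{11} = rho(1)
  phi_{kk} = [rho(k) - sum_{j=1..k-1} phi_{k-1,j} rho(k-j)]
            / [1 - sum_{j=1..k-1} phi_{k-1,j} rho(j)],
  phi_{k,j} = phi_{k-1,j} - phi_{kk} phi_{k-1,k-j},  j = 1..k-1.
Step k = 1:
  phi_11 = rho(1) = -0.3683.
Step k = 2:
  phi_22 = [rho(2) - phi_11 rho(1)] / [1 - phi_11 rho(1)] = [0.2748 - (-0.3683)(-0.3683)] / [1 - (-0.3683)(-0.3683)]
         = 0.13915511 / 0.86435511 = 0.161.
Therefore phi_{22} = 0.1610.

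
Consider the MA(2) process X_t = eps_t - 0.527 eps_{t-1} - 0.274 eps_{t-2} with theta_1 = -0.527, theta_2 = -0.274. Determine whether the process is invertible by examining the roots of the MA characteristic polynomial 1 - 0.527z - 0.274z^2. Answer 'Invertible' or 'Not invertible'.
\text{Invertible}

The MA(q) characteristic polynomial is P(z) = 1 - 0.527z - 0.274z^2.
Invertibility requires all roots to lie outside the unit circle, i.e. |z| > 1 for every root.
Set 1 + (-0.527) z + (-0.274) z^2 = 0, i.e. a z^2 + b z + c = 0 with a = -0.274, b = -0.527, c = 1.
Discriminant D = b^2 - 4ac = (-0.527)^2 - 4*(-0.274)*1 = 0.277729 - (-1.096) = 1.373729.
D >= 0, so the roots are real: z = (-b +/- sqrt(D)) / (2a) = (0.527 +/- 1.172062) / (-0.548).
  z_1 = (0.527 + 1.172062) / (-0.548) = -3.1005,   |z_1| = 3.1005.
  z_2 = (0.527 - 1.172062) / (-0.548) = 1.1771,   |z_2| = 1.1771.
Moduli of all roots: 3.1005, 1.1771.
All moduli strictly greater than 1? Yes.
Verdict: Invertible.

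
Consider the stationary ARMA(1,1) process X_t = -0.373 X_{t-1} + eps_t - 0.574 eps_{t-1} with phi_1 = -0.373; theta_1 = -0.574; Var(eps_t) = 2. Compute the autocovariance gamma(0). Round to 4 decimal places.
\gamma(0) = 4.0835

Multiply the model equation by X_{t-k} and take expectations. With theta_0 = psi_0 = 1 and psi_j the MA(infinity) weights, this gives
  gamma(k) - sum_i phi_i gamma(k-i) = c_k,
  c_k = sigma^2 * sum_{j=k..q} theta_j psi_{j-k}   (c_k = 0 for k > q),
using gamma(-m) = gamma(m).
psi-weights needed (psi_j = theta_j + sum_i phi_i psi_{j-i}):
  psi_1 = theta_1 + phi_1 = -0.574 + (-0.373) = -0.947
Right-hand sides:
  c_0 = sigma^2 (1 + theta_1 psi_1) = 2 * (1 + (-0.574)(-0.947)) = 2 * 1.543578 = 3.087156
  c_1 = sigma^2 theta_1 = 2 * (-0.574) = -1.148
  c_2 = 0
Equations for k = 0 and k = 1 (AR order 1):
  gamma(0) = phi_1 gamma(1) + c_0
  gamma(1) = phi_1 gamma(0) + c_1
Substituting the second into the first: gamma(0) (1 - phi_1^2) = c_0 + phi_1 c_1, so
  gamma(0) = (c_0 + phi_1 c_1) / (1 - phi_1^2) = (3.087156 + (-0.373)(-1.148)) / (1 - (-0.373)^2) = 3.51536 / 0.860871 = 4.083492.
Therefore gamma(0) = 4.0835 (to 4 decimal places).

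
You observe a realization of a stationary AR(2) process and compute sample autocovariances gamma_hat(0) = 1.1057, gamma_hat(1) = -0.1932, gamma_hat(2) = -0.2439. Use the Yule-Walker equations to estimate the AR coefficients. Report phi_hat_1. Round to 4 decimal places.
\hat\phi_{1} = -0.2200

The Yule-Walker equations for an AR(p) process read, in matrix form,
  Gamma_p phi = r_p,   with   (Gamma_p)_{ij} = gamma(|i - j|),
                       (r_p)_i = gamma(i),   i,j = 1..p.
Substitute the sample gammas (Toeplitz matrix and right-hand side of size 2):
  Gamma_p = [[1.1057, -0.1932], [-0.1932, 1.1057]]
  r_p     = [-0.1932, -0.2439]
Written out:
  1.1057 phi_1 - 0.1932 phi_2 = -0.1932
  -0.1932 phi_1 + 1.1057 phi_2 = -0.2439
Solve by Cramer's rule:
  det = gamma(0)^2 - gamma(1)^2 = (1.1057)^2 - (-0.1932)^2 = 1.22257249 - 0.03732624 = 1.18524625
  phi_hat_1 = [gamma(1) gamma(0) - gamma(1) gamma(2)] / det = [(-0.1932)(1.1057) - (-0.1932)(-0.2439)] / 1.18524625 = -0.26074272 / 1.18524625 = -0.22
  phi_hat_2 = [gamma(0) gamma(2) - gamma(1)^2] / det = [(1.1057)(-0.2439) - (-0.1932)^2] / 1.18524625 = -0.30700647 / 1.18524625 = -0.259
So phi_hat = [-0.2200, -0.2590].
Therefore phi_hat_1 = -0.2200.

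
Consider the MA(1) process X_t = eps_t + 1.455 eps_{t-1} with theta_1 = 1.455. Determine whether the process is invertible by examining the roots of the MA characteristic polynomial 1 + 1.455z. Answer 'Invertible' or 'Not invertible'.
\text{Not invertible}

The MA(q) characteristic polynomial is P(z) = 1 + 1.455z.
Invertibility requires all roots to lie outside the unit circle, i.e. |z| > 1 for every root.
This is linear in z: 1 + (1.455) z = 0  =>  z = -1/(1.455) = -0.687285,  |z| = 0.687285.
Moduli of all roots: 0.6873.
All moduli strictly greater than 1? No.
Verdict: Not invertible.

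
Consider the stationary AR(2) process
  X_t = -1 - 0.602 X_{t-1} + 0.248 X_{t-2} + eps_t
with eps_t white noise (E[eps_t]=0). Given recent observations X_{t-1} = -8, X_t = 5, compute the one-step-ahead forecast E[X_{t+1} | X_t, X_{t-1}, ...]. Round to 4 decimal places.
E[X_{t+1} \mid \mathcal F_t] = -5.9940

For an AR(p) model X_t = c + sum_i phi_i X_{t-i} + eps_t, the
one-step-ahead conditional mean is
  E[X_{t+1} | X_t, ...] = c + sum_i phi_i X_{t+1-i}.
Substitute known values:
  E[X_{t+1} | ...] = -1 + (-0.602) * (5) + (0.248) * (-8)
                   = -5.9940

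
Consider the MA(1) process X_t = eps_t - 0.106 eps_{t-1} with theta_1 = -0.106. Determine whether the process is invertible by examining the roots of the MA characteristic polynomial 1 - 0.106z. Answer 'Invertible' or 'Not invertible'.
\text{Invertible}

The MA(q) characteristic polynomial is P(z) = 1 - 0.106z.
Invertibility requires all roots to lie outside the unit circle, i.e. |z| > 1 for every root.
This is linear in z: 1 + (-0.106) z = 0  =>  z = -1/(-0.106) = 9.433962,  |z| = 9.433962.
Moduli of all roots: 9.4340.
All moduli strictly greater than 1? Yes.
Verdict: Invertible.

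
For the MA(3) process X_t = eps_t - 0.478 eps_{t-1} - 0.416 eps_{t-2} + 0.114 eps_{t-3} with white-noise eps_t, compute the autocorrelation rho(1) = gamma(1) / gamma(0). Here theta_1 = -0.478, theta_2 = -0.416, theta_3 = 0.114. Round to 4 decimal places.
\rho(1) = -0.2309

For an MA(q) process with theta_0 = 1, the autocovariance is
  gamma(k) = sigma^2 * sum_{i=0..q-k} theta_i * theta_{i+k},
and rho(k) = gamma(k) / gamma(0). Sigma^2 cancels.
  numerator   = (1)*(-0.478) + (-0.478)*(-0.416) + (-0.416)*(0.114) = -0.326576.
  denominator = (1)^2 + (-0.478)^2 + (-0.416)^2 + (0.114)^2 = 1.414536.
  rho(1) = -0.326576 / 1.414536 = -0.2309.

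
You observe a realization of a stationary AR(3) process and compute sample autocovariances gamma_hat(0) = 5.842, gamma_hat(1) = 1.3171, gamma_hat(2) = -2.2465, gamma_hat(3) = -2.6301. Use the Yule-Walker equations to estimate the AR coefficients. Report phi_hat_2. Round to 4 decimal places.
\hat\phi_{2} = -0.3620

The Yule-Walker equations for an AR(p) process read, in matrix form,
  Gamma_p phi = r_p,   with   (Gamma_p)_{ij} = gamma(|i - j|),
                       (r_p)_i = gamma(i),   i,j = 1..p.
Substitute the sample gammas (Toeplitz matrix and right-hand side of size 3):
  Gamma_p = [[5.842, 1.3171, -2.2465], [1.3171, 5.842, 1.3171], [-2.2465, 1.3171, 5.842]]
  r_p     = [1.3171, -2.2465, -2.6301]
Written out (R1..R3):
  (R1) 5.842 phi_1 + 1.3171 phi_2 - 2.2465 phi_3 = 1.3171
  (R2) 1.3171 phi_1 + 5.842 phi_2 + 1.3171 phi_3 = -2.2465
  (R3) -2.2465 phi_1 + 1.3171 phi_2 + 5.842 phi_3 = -2.6301
Gaussian elimination:
  R2 <- R2 - (1.3171/5.842) R1 = R2 - (0.225454) R1:  5.545055 phi_2 + 1.823582 phi_3 = -2.543445
  R3 <- R3 - (-2.2465/5.842) R1 = R3 - (-0.384543) R1:  1.823582 phi_2 + 4.978124 phi_3 = -2.123618
  R3 <- R3 - (1.823582/5.545055) R2 = R3 - (0.328866) R2:  4.37841 phi_3 = -1.287165
Back-substitution:
  phi_hat_3 = -1.287165 / 4.37841 = -0.29398
  phi_hat_2 = (-2.543445 - (1.823582)(-0.29398)) / 5.545055 = -0.362007
  phi_hat_1 = (1.3171 - (1.3171)(-0.362007) - (-2.2465)(-0.29398)) / 5.842 = 0.194021
So phi_hat = [0.1940, -0.3620, -0.2940].
Therefore phi_hat_2 = -0.3620.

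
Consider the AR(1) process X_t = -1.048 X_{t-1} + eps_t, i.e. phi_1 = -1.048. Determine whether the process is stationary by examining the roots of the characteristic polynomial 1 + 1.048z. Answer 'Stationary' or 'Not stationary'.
\text{Not stationary}

The AR(p) characteristic polynomial is P(z) = 1 + 1.048z.
Stationarity requires all roots to lie outside the unit circle, i.e. |z| > 1 for every root.
This is linear in z: 1 + (1.048) z = 0  =>  z = -1/(1.048) = -0.954198,  |z| = 0.954198.
Moduli of all roots: 0.9542.
All moduli strictly greater than 1? No.
Verdict: Not stationary.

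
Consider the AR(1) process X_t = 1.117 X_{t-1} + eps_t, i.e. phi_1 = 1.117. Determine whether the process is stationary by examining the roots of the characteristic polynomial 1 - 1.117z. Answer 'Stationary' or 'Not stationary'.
\text{Not stationary}

The AR(p) characteristic polynomial is P(z) = 1 - 1.117z.
Stationarity requires all roots to lie outside the unit circle, i.e. |z| > 1 for every root.
This is linear in z: 1 + (-1.117) z = 0  =>  z = -1/(-1.117) = 0.895255,  |z| = 0.895255.
Moduli of all roots: 0.8953.
All moduli strictly greater than 1? No.
Verdict: Not stationary.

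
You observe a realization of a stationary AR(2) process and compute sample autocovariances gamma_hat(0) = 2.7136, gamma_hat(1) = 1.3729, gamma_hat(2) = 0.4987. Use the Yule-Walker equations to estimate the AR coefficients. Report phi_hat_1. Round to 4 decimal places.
\hat\phi_{1} = 0.5550

The Yule-Walker equations for an AR(p) process read, in matrix form,
  Gamma_p phi = r_p,   with   (Gamma_p)_{ij} = gamma(|i - j|),
                       (r_p)_i = gamma(i),   i,j = 1..p.
Substitute the sample gammas (Toeplitz matrix and right-hand side of size 2):
  Gamma_p = [[2.7136, 1.3729], [1.3729, 2.7136]]
  r_p     = [1.3729, 0.4987]
Written out:
  2.7136 phi_1 + 1.3729 phi_2 = 1.3729
  1.3729 phi_1 + 2.7136 phi_2 = 0.4987
Solve by Cramer's rule:
  det = gamma(0)^2 - gamma(1)^2 = (2.7136)^2 - (1.3729)^2 = 7.36362496 - 1.88485441 = 5.47877055
  phi_hat_1 = [gamma(1) gamma(0) - gamma(1) gamma(2)] / det = [(1.3729)(2.7136) - (1.3729)(0.4987)] / 5.47877055 = 3.04083621 / 5.47877055 = 0.555
  phi_hat_2 = [gamma(0) gamma(2) - gamma(1)^2] / det = [(2.7136)(0.4987) - (1.3729)^2] / 5.47877055 = -0.53158209 / 5.47877055 = -0.097
So phi_hat = [0.5550, -0.0970].
Therefore phi_hat_1 = 0.5550.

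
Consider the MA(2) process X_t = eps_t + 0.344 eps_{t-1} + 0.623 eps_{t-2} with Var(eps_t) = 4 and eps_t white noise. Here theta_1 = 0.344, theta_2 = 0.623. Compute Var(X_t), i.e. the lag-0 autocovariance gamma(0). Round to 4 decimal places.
\gamma(0) = 6.0259

For an MA(q) process X_t = eps_t + sum_i theta_i eps_{t-i} with
Var(eps_t) = sigma^2, the variance is
  gamma(0) = sigma^2 * (1 + sum_i theta_i^2).
  sum_i theta_i^2 = (0.344)^2 + (0.623)^2 = 0.118336 + 0.388129 = 0.506465.
  gamma(0) = 4 * (1 + 0.506465) = 4 * 1.506465 = 6.02586, which rounds to 6.0259.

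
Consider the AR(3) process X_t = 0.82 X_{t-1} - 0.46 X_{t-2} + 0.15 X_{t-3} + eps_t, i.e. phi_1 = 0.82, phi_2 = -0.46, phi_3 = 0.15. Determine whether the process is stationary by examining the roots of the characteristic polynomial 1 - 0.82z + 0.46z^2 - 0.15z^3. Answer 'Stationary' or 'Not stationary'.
\text{Stationary}

The AR(p) characteristic polynomial is P(z) = 1 - 0.82z + 0.46z^2 - 0.15z^3.
Stationarity requires all roots to lie outside the unit circle, i.e. |z| > 1 for every root.
Degree 3: look for a simple real root z0 first, then factor out (1 - z/z0) and solve the remaining quadratic.
Testing z0 = 2: P(2) = 1 + (-0.82)(2) + (0.46)(2)^2 + (-0.15)(2)^3
  = 1 + (-1.64) + (1.84) + (-1.2) = 0.  So z_0 = 2 is a root, |z_0| = 2.
Divide out the factor (1 - 0.5 z) = (1 - z/z0) (since 1/z0 = 0.5):
  P(z) = (1 - 0.5 z)(1 + (-0.32) z + (0.3) z^2)
  [check: z-coef -0.32 - (0.5) = -0.82; z^2-coef 0.3 - (0.5)(-0.32) = 0.46; z^3-coef -(0.5)(0.3) = -0.15.]
Remaining roots from the quadratic factor 1 + (-0.32) z + (0.3) z^2:
  Set 1 + (-0.32) z + (0.3) z^2 = 0, i.e. a z^2 + b z + c = 0 with a = 0.3, b = -0.32, c = 1.
  Discriminant D = b^2 - 4ac = (-0.32)^2 - 4*(0.3)*1 = 0.1024 - (1.2) = -1.0976.
  D < 0, so the roots are the complex-conjugate pair z = (-b +/- i sqrt(-D)) / (2a) = 0.5333 +/- 1.7461i.
  For a conjugate pair |z|^2 = z * conj(z) = (product of roots) = c/a = 1/(0.3) = 3.333333, so |z| = sqrt(3.333333) = 1.8257 for both roots.
Moduli of all roots: 2.0000, 1.8257, 1.8257.
All moduli strictly greater than 1? Yes.
Verdict: Stationary.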